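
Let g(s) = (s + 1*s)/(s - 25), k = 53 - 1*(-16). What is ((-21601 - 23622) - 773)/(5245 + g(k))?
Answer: -1011912/115459 ≈ -8.7643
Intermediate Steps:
k = 69 (k = 53 + 16 = 69)
g(s) = 2*s/(-25 + s) (g(s) = (s + s)/(-25 + s) = (2*s)/(-25 + s) = 2*s/(-25 + s))
((-21601 - 23622) - 773)/(5245 + g(k)) = ((-21601 - 23622) - 773)/(5245 + 2*69/(-25 + 69)) = (-45223 - 773)/(5245 + 2*69/44) = -45996/(5245 + 2*69*(1/44)) = -45996/(5245 + 69/22) = -45996/115459/22 = -45996*22/115459 = -1011912/115459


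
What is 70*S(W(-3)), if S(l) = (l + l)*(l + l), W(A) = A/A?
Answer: 280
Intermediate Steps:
W(A) = 1
S(l) = 4*l² (S(l) = (2*l)*(2*l) = 4*l²)
70*S(W(-3)) = 70*(4*1²) = 70*(4*1) = 70*4 = 280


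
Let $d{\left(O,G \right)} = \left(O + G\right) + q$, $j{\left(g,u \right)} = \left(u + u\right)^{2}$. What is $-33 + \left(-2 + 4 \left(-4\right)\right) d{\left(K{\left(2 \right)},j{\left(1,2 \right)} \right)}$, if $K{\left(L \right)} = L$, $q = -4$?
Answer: $-285$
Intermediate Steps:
$j{\left(g,u \right)} = 4 u^{2}$ ($j{\left(g,u \right)} = \left(2 u\right)^{2} = 4 u^{2}$)
$d{\left(O,G \right)} = -4 + G + O$ ($d{\left(O,G \right)} = \left(O + G\right) - 4 = \left(G + O\right) - 4 = -4 + G + O$)
$-33 + \left(-2 + 4 \left(-4\right)\right) d{\left(K{\left(2 \right)},j{\left(1,2 \right)} \right)} = -33 + \left(-2 + 4 \left(-4\right)\right) \left(-4 + 4 \cdot 2^{2} + 2\right) = -33 + \left(-2 - 16\right) \left(-4 + 4 \cdot 4 + 2\right) = -33 - 18 \left(-4 + 16 + 2\right) = -33 - 252 = -285$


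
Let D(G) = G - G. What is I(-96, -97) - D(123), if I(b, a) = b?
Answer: -96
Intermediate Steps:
D(G) = 0
I(-96, -97) - D(123) = -96 - 1*0 = -96 + 0 = -96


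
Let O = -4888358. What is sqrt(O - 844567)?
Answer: 5*I*sqrt(229317) ≈ 2394.4*I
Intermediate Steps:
sqrt(O - 844567) = sqrt(-4888358 - 844567) = sqrt(-5732925) = 5*I*sqrt(229317)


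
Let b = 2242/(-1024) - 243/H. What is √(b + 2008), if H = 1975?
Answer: 7*√6539752878/12640 ≈ 44.785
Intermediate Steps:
b = -2338391/1011200 (b = 2242/(-1024) - 243/1975 = 2242*(-1/1024) - 243*1/1975 = -1121/512 - 243/1975 = -2338391/1011200 ≈ -2.3125)
√(b + 2008) = √(-2338391/1011200 + 2008) = √(2028151209/1011200) = 7*√6539752878/12640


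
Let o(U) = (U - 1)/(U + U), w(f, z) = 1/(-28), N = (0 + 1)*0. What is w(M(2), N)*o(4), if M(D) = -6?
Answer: -3/224 ≈ -0.013393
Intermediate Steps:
N = 0 (N = 1*0 = 0)
w(f, z) = -1/28
o(U) = (-1 + U)/(2*U) (o(U) = (-1 + U)/((2*U)) = (-1 + U)*(1/(2*U)) = (-1 + U)/(2*U))
w(M(2), N)*o(4) = -(-1 + 4)/(56*4) = -3/(56*4) = -1/28*3/8 = -3/224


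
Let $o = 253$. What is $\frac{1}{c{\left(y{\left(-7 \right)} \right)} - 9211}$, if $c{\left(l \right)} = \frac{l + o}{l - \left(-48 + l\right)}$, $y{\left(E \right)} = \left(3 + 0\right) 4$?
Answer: $- \frac{48}{441863} \approx -0.00010863$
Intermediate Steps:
$y{\left(E \right)} = 12$ ($y{\left(E \right)} = 3 \cdot 4 = 12$)
$c{\left(l \right)} = \frac{253}{48} + \frac{l}{48}$ ($c{\left(l \right)} = \frac{l + 253}{l - \left(-48 + l\right)} = \frac{253 + l}{48} = \left(253 + l\right) \frac{1}{48} = \frac{253}{48} + \frac{l}{48}$)
$\frac{1}{c{\left(y{\left(-7 \right)} \right)} - 9211} = \frac{1}{\left(\frac{253}{48} + \frac{1}{48} \cdot 12\right) - 9211} = \frac{1}{\left(\frac{253}{48} + \frac{1}{4}\right) - 9211} = \frac{1}{\frac{265}{48} - 9211} = \frac{1}{- \frac{441863}{48}} = - \frac{48}{441863}$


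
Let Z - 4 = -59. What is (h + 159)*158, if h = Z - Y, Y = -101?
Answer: 32390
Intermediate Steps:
Z = -55 (Z = 4 - 59 = -55)
h = 46 (h = -55 - 1*(-101) = -55 + 101 = 46)
(h + 159)*158 = (46 + 159)*158 = 205*158 = 32390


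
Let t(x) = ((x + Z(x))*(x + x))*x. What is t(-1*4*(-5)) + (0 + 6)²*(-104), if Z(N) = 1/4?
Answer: 12456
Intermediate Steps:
Z(N) = ¼
t(x) = 2*x²*(¼ + x) (t(x) = ((x + ¼)*(x + x))*x = ((¼ + x)*(2*x))*x = (2*x*(¼ + x))*x = 2*x²*(¼ + x))
t(-1*4*(-5)) + (0 + 6)²*(-104) = (-1*4*(-5))²*(1 + 4*(-1*4*(-5)))/2 + (0 + 6)²*(-104) = (-4*(-5))²*(1 + 4*(-4*(-5)))/2 + 6²*(-104) = (½)*20²*(1 + 4*20) + 36*(-104) = (½)*400*(1 + 80) - 3744 = (½)*400*81 - 3744 = 16200 - 3744 = 12456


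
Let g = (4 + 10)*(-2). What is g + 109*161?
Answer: 17521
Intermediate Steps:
g = -28 (g = 14*(-2) = -28)
g + 109*161 = -28 + 109*161 = -28 + 17549 = 17521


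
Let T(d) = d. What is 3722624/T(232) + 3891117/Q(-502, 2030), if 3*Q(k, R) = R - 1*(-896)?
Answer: 1700076907/84854 ≈ 20035.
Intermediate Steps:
Q(k, R) = 896/3 + R/3 (Q(k, R) = (R - 1*(-896))/3 = (R + 896)/3 = (896 + R)/3 = 896/3 + R/3)
3722624/T(232) + 3891117/Q(-502, 2030) = 3722624/232 + 3891117/(896/3 + (⅓)*2030) = 3722624*(1/232) + 3891117/(896/3 + 2030/3) = 465328/29 + 3891117/(2926/3) = 465328/29 + 3891117*(3/2926) = 465328/29 + 11673351/2926 = 1700076907/84854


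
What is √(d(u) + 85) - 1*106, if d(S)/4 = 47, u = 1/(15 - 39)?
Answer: -106 + √273 ≈ -89.477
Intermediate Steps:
u = -1/24 (u = 1/(-24) = -1/24 ≈ -0.041667)
d(S) = 188 (d(S) = 4*47 = 188)
√(d(u) + 85) - 1*106 = √(188 + 85) - 1*106 = √273 - 106 = -106 + √273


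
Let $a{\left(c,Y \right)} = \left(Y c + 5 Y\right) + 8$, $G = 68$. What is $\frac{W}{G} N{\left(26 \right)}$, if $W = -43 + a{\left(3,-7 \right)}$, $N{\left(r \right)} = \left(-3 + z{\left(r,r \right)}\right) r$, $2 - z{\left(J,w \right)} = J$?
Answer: $\frac{31941}{34} \approx 939.44$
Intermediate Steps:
$z{\left(J,w \right)} = 2 - J$
$a{\left(c,Y \right)} = 8 + 5 Y + Y c$ ($a{\left(c,Y \right)} = \left(5 Y + Y c\right) + 8 = 8 + 5 Y + Y c$)
$N{\left(r \right)} = r \left(-1 - r\right)$ ($N{\left(r \right)} = \left(-3 - \left(-2 + r\right)\right) r = \left(-1 - r\right) r = r \left(-1 - r\right)$)
$W = -91$ ($W = -43 + \left(8 + 5 \left(-7\right) - 21\right) = -43 - 48 = -91$)
$\frac{W}{G} N{\left(26 \right)} = - \frac{91}{68} \left(\left(-1\right) 26 \left(1 + 26\right)\right) = \left(-91\right) \frac{1}{68} \left(\left(-1\right) 26 \cdot 27\right) = \left(- \frac{91}{68}\right) \left(-702\right) = \frac{31941}{34}$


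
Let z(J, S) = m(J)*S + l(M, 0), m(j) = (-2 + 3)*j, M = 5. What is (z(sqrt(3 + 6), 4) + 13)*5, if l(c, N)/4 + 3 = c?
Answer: 165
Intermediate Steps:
m(j) = j (m(j) = 1*j = j)
l(c, N) = -12 + 4*c
z(J, S) = 8 + J*S (z(J, S) = J*S + (-12 + 4*5) = J*S + (-12 + 20) = J*S + 8 = 8 + J*S)
(z(sqrt(3 + 6), 4) + 13)*5 = ((8 + sqrt(3 + 6)*4) + 13)*5 = ((8 + sqrt(9)*4) + 13)*5 = ((8 + 3*4) + 13)*5 = ((8 + 12) + 13)*5 = (20 + 13)*5 = 33*5 = 165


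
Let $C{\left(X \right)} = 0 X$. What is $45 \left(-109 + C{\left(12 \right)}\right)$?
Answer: $-4905$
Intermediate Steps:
$C{\left(X \right)} = 0$
$45 \left(-109 + C{\left(12 \right)}\right) = 45 \left(-109 + 0\right) = 45 \left(-109\right) = -4905$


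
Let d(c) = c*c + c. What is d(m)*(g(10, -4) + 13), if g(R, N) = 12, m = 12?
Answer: 3900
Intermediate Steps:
d(c) = c + c**2 (d(c) = c**2 + c = c + c**2)
d(m)*(g(10, -4) + 13) = (12*(1 + 12))*(12 + 13) = (12*13)*25 = 156*25 = 3900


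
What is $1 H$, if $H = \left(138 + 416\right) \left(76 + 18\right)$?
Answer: $52076$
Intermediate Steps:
$H = 52076$ ($H = 554 \cdot 94 = 52076$)
$1 H = 1 \cdot 52076 = 52076$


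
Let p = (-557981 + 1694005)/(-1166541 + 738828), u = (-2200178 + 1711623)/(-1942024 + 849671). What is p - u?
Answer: -1449900549187/467213578689 ≈ -3.1033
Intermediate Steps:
u = 488555/1092353 (u = -488555/(-1092353) = -488555*(-1/1092353) = 488555/1092353 ≈ 0.44725)
p = -1136024/427713 (p = 1136024/(-427713) = 1136024*(-1/427713) = -1136024/427713 ≈ -2.6560)
p - u = -1136024/427713 - 1*488555/1092353 = -1136024/427713 - 488555/1092353 = -1449900549187/467213578689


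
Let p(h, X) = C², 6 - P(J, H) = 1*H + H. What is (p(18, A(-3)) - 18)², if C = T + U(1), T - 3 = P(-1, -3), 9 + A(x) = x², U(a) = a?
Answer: 56644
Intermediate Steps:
P(J, H) = 6 - 2*H (P(J, H) = 6 - (1*H + H) = 6 - (H + H) = 6 - 2*H)
A(x) = -9 + x²
T = 15 (T = 3 + (6 - 2*(-3)) = 3 + (6 + 6) = 3 + 12 = 15)
C = 16 (C = 15 + 1 = 16)
p(h, X) = 256 (p(h, X) = 16² = 256)
(p(18, A(-3)) - 18)² = (256 - 18)² = 238² = 56644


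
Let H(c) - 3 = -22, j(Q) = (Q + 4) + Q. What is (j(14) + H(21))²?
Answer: 169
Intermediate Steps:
j(Q) = 4 + 2*Q (j(Q) = (4 + Q) + Q = 4 + 2*Q)
H(c) = -19 (H(c) = 3 - 22 = -19)
(j(14) + H(21))² = ((4 + 2*14) - 19)² = ((4 + 28) - 19)² = (32 - 19)² = 13² = 169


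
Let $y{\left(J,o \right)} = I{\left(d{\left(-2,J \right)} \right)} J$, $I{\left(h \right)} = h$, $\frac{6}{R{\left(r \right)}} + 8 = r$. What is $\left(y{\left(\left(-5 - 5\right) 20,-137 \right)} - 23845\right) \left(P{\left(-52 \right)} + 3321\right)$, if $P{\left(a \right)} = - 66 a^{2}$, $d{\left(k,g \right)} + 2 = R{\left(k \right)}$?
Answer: $4085210475$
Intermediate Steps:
$R{\left(r \right)} = \frac{6}{-8 + r}$
$d{\left(k,g \right)} = -2 + \frac{6}{-8 + k}$
$y{\left(J,o \right)} = - \frac{13 J}{5}$ ($y{\left(J,o \right)} = \frac{2 \left(11 - -2\right)}{-8 - 2} J = \frac{2 \left(11 + 2\right)}{-10} J = 2 \left(- \frac{1}{10}\right) 13 J = - \frac{13 J}{5}$)
$\left(y{\left(\left(-5 - 5\right) 20,-137 \right)} - 23845\right) \left(P{\left(-52 \right)} + 3321\right) = \left(- \frac{13 \left(-5 - 5\right) 20}{5} - 23845\right) \left(- 66 \left(-52\right)^{2} + 3321\right) = \left(- \frac{13 \left(\left(-10\right) 20\right)}{5} - 23845\right) \left(\left(-66\right) 2704 + 3321\right) = \left(\left(- \frac{13}{5}\right) \left(-200\right) - 23845\right) \left(-178464 + 3321\right) = \left(520 - 23845\right) \left(-175143\right) = \left(-23325\right) \left(-175143\right) = 4085210475$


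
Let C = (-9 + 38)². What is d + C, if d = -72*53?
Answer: -2975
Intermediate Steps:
d = -3816
C = 841 (C = 29² = 841)
d + C = -3816 + 841 = -2975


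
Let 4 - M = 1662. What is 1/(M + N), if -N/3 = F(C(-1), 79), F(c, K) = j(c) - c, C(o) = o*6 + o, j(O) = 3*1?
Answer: -1/1688 ≈ -0.00059242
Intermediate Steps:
j(O) = 3
M = -1658 (M = 4 - 1*1662 = 4 - 1662 = -1658)
C(o) = 7*o (C(o) = 6*o + o = 7*o)
F(c, K) = 3 - c
N = -30 (N = -3*(3 - 7*(-1)) = -3*(3 - 1*(-7)) = -3*(3 + 7) = -3*10 = -30)
1/(M + N) = 1/(-1658 - 30) = 1/(-1688) = -1/1688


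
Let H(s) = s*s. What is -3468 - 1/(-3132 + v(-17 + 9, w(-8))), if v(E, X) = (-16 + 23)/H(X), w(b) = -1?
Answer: -10837499/3125 ≈ -3468.0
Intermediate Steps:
H(s) = s**2
v(E, X) = 7/X**2 (v(E, X) = (-16 + 23)/(X**2) = 7/X**2)
-3468 - 1/(-3132 + v(-17 + 9, w(-8))) = -3468 - 1/(-3132 + 7/(-1)**2) = -3468 - 1/(-3132 + 7*1) = -3468 - 1/(-3132 + 7) = -3468 - 1/(-3125) = -3468 - 1*(-1/3125) = -3468 + 1/3125 = -10837499/3125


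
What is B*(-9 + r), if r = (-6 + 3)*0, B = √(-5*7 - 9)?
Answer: -18*I*√11 ≈ -59.699*I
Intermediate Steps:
B = 2*I*√11 (B = √(-35 - 9) = √(-44) = 2*I*√11 ≈ 6.6332*I)
r = 0 (r = -3*0 = 0)
B*(-9 + r) = (2*I*√11)*(-9 + 0) = (2*I*√11)*(-9) = -18*I*√11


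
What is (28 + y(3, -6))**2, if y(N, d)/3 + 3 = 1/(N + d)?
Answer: 324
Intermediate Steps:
y(N, d) = -9 + 3/(N + d)
(28 + y(3, -6))**2 = (28 + 3*(1 - 3*3 - 3*(-6))/(3 - 6))**2 = (28 + 3*(1 - 9 + 18)/(-3))**2 = (28 + 3*(-1/3)*10)**2 = (28 - 10)**2 = 18**2 = 324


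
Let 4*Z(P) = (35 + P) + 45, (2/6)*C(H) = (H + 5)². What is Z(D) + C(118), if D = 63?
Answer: 181691/4 ≈ 45423.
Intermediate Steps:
C(H) = 3*(5 + H)² (C(H) = 3*(H + 5)² = 3*(5 + H)²)
Z(P) = 20 + P/4 (Z(P) = ((35 + P) + 45)/4 = (80 + P)/4 = 20 + P/4)
Z(D) + C(118) = (20 + (¼)*63) + 3*(5 + 118)² = (20 + 63/4) + 3*123² = 143/4 + 3*15129 = 143/4 + 45387 = 181691/4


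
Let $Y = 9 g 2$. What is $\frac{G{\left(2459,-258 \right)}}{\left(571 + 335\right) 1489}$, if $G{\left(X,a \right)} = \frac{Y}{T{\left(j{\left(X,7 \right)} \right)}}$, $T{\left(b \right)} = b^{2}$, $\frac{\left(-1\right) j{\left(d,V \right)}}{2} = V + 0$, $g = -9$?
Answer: $- \frac{27}{44068444} \approx -6.1268 \cdot 10^{-7}$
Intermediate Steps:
$Y = -162$ ($Y = 9 \left(-9\right) 2 = \left(-81\right) 2 = -162$)
$j{\left(d,V \right)} = - 2 V$ ($j{\left(d,V \right)} = - 2 \left(V + 0\right) = - 2 V$)
$G{\left(X,a \right)} = - \frac{81}{98}$ ($G{\left(X,a \right)} = - \frac{162}{\left(\left(-2\right) 7\right)^{2}} = - \frac{162}{\left(-14\right)^{2}} = - \frac{162}{196} = \left(-162\right) \frac{1}{196} = - \frac{81}{98}$)
$\frac{G{\left(2459,-258 \right)}}{\left(571 + 335\right) 1489} = - \frac{81}{98 \left(571 + 335\right) 1489} = - \frac{81}{98 \cdot 906 \cdot 1489} = - \frac{81}{98 \cdot 1349034} = \left(- \frac{81}{98}\right) \frac{1}{1349034} = - \frac{27}{44068444}$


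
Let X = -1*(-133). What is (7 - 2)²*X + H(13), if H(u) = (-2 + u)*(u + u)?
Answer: 3611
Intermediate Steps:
X = 133
H(u) = 2*u*(-2 + u) (H(u) = (-2 + u)*(2*u) = 2*u*(-2 + u))
(7 - 2)²*X + H(13) = (7 - 2)²*133 + 2*13*(-2 + 13) = 5²*133 + 2*13*11 = 25*133 + 286 = 3325 + 286 = 3611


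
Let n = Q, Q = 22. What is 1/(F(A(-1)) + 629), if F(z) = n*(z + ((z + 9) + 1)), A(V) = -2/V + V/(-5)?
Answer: 5/4729 ≈ 0.0010573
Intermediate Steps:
A(V) = -2/V - V/5 (A(V) = -2/V + V*(-1/5) = -2/V - V/5)
n = 22
F(z) = 220 + 44*z (F(z) = 22*(z + ((z + 9) + 1)) = 22*(z + ((9 + z) + 1)) = 22*(z + (10 + z)) = 22*(10 + 2*z) = 220 + 44*z)
1/(F(A(-1)) + 629) = 1/((220 + 44*(-2/(-1) - 1/5*(-1))) + 629) = 1/((220 + 44*(-2*(-1) + 1/5)) + 629) = 1/((220 + 44*(2 + 1/5)) + 629) = 1/((220 + 44*(11/5)) + 629) = 1/((220 + 484/5) + 629) = 1/(1584/5 + 629) = 1/(4729/5) = 5/4729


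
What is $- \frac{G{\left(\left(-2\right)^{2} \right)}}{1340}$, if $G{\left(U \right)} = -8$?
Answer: $\frac{2}{335} \approx 0.0059702$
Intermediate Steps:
$- \frac{G{\left(\left(-2\right)^{2} \right)}}{1340} = - \frac{-8}{1340} = \left(-1\right) \left(- \frac{2}{335}\right) = \frac{2}{335}$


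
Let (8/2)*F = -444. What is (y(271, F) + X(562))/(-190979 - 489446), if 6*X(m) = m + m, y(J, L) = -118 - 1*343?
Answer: 821/2041275 ≈ 0.00040220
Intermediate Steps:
F = -111 (F = (¼)*(-444) = -111)
y(J, L) = -461 (y(J, L) = -118 - 343 = -461)
X(m) = m/3 (X(m) = (m + m)/6 = (2*m)/6 = m/3)
(y(271, F) + X(562))/(-190979 - 489446) = (-461 + (⅓)*562)/(-190979 - 489446) = (-461 + 562/3)/(-680425) = -821/3*(-1/680425) = 821/2041275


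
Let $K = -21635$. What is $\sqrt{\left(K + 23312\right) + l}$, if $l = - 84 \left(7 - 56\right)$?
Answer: $\sqrt{5793} \approx 76.112$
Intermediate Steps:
$l = 4116$ ($l = \left(-84\right) \left(-49\right) = 4116$)
$\sqrt{\left(K + 23312\right) + l} = \sqrt{\left(-21635 + 23312\right) + 4116} = \sqrt{1677 + 4116} = \sqrt{5793}$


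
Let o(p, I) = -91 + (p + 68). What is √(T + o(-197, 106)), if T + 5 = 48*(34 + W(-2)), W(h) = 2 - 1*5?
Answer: √1263 ≈ 35.539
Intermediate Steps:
W(h) = -3 (W(h) = 2 - 5 = -3)
o(p, I) = -23 + p (o(p, I) = -91 + (68 + p) = -23 + p)
T = 1483 (T = -5 + 48*(34 - 3) = -5 + 48*31 = -5 + 1488 = 1483)
√(T + o(-197, 106)) = √(1483 + (-23 - 197)) = √(1483 - 220) = √1263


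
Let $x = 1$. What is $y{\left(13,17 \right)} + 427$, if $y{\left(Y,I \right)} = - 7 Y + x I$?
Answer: $353$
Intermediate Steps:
$y{\left(Y,I \right)} = I - 7 Y$ ($y{\left(Y,I \right)} = - 7 Y + 1 I = - 7 Y + I = I - 7 Y$)
$y{\left(13,17 \right)} + 427 = \left(17 - 91\right) + 427 = -74 + 427 = 353$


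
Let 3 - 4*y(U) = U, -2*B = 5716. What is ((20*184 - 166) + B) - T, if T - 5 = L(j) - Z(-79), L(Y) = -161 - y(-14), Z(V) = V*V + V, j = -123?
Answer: 27913/4 ≈ 6978.3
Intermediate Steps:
B = -2858 (B = -½*5716 = -2858)
y(U) = ¾ - U/4
Z(V) = V + V² (Z(V) = V² + V = V + V²)
L(Y) = -661/4 (L(Y) = -161 - (¾ - ¼*(-14)) = -161 - (¾ + 7/2) = -161 - 1*17/4 = -161 - 17/4 = -661/4)
T = -25289/4 (T = 5 + (-661/4 - (-79)*(1 - 79)) = 5 + (-661/4 - (-79)*(-78)) = 5 + (-661/4 - 1*6162) = 5 + (-661/4 - 6162) = 5 - 25309/4 = -25289/4 ≈ -6322.3)
((20*184 - 166) + B) - T = ((20*184 - 166) - 2858) - 1*(-25289/4) = ((3680 - 166) - 2858) + 25289/4 = (3514 - 2858) + 25289/4 = 656 + 25289/4 = 27913/4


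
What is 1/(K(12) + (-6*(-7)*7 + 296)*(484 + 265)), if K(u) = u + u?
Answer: 1/441934 ≈ 2.2628e-6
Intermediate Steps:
K(u) = 2*u
1/(K(12) + (-6*(-7)*7 + 296)*(484 + 265)) = 1/(2*12 + (-6*(-7)*7 + 296)*(484 + 265)) = 1/(24 + (42*7 + 296)*749) = 1/(24 + (294 + 296)*749) = 1/(24 + 590*749) = 1/(24 + 441910) = 1/441934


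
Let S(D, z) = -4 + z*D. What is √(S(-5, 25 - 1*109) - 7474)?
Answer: I*√7058 ≈ 84.012*I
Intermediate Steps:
S(D, z) = -4 + D*z
√(S(-5, 25 - 1*109) - 7474) = √((-4 - 5*(25 - 1*109)) - 7474) = √((-4 - 5*(25 - 109)) - 7474) = √((-4 - 5*(-84)) - 7474) = √((-4 + 420) - 7474) = √(416 - 7474) = √(-7058) = I*√7058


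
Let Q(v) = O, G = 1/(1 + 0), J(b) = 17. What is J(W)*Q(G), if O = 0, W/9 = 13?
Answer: 0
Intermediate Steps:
W = 117 (W = 9*13 = 117)
G = 1 (G = 1/1 = 1)
Q(v) = 0
J(W)*Q(G) = 17*0 = 0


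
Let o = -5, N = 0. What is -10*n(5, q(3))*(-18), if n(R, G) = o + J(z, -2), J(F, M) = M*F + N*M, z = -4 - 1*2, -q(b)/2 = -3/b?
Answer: 1260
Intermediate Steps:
q(b) = 6/b (q(b) = -(-6)/b = 6/b)
z = -6 (z = -4 - 2 = -6)
J(F, M) = F*M (J(F, M) = M*F + 0*M = F*M + 0 = F*M)
n(R, G) = 7 (n(R, G) = -5 - 6*(-2) = -5 + 12 = 7)
-10*n(5, q(3))*(-18) = -10*7*(-18) = -70*(-18) = 1260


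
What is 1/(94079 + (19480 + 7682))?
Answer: 1/121241 ≈ 8.2480e-6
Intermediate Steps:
1/(94079 + (19480 + 7682)) = 1/(94079 + 27162) = 1/121241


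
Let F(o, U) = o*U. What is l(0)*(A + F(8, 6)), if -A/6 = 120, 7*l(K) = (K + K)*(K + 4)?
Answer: 0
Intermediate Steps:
F(o, U) = U*o
l(K) = 2*K*(4 + K)/7 (l(K) = ((K + K)*(K + 4))/7 = ((2*K)*(4 + K))/7 = (2*K*(4 + K))/7 = 2*K*(4 + K)/7)
A = -720 (A = -6*120 = -720)
l(0)*(A + F(8, 6)) = ((2/7)*0*(4 + 0))*(-720 + 6*8) = ((2/7)*0*4)*(-720 + 48) = 0*(-672) = 0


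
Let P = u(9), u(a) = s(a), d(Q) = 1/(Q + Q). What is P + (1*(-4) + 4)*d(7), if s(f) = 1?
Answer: 1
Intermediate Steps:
d(Q) = 1/(2*Q)
u(a) = 1
P = 1
P + (1*(-4) + 4)*d(7) = 1 + (1*(-4) + 4)*((½)/7) = 1 + (-4 + 4)*((½)*(⅐)) = 1 + 0*(1/14) = 1 + 0 = 1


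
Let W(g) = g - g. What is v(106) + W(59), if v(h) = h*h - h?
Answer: 11130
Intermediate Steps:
W(g) = 0
v(h) = h² - h
v(106) + W(59) = 106*(-1 + 106) + 0 = 106*105 + 0 = 11130 + 0 = 11130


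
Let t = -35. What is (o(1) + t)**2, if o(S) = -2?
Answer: 1369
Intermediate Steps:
(o(1) + t)**2 = (-2 - 35)**2 = (-37)**2 = 1369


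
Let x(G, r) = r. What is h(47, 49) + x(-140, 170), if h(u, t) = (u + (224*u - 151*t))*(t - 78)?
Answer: -91934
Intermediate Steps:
h(u, t) = (-78 + t)*(-151*t + 225*u) (h(u, t) = (u + (-151*t + 224*u))*(-78 + t) = (-151*t + 225*u)*(-78 + t) = (-78 + t)*(-151*t + 225*u))
h(47, 49) + x(-140, 170) = (-17550*47 - 151*49² + 11778*49 + 225*49*47) + 170 = (-824850 - 151*2401 + 577122 + 518175) + 170 = (-824850 - 362551 + 577122 + 518175) + 170 = -92104 + 170 = -91934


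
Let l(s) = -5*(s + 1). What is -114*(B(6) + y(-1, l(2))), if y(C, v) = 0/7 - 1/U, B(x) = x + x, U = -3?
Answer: -1406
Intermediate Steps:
l(s) = -5 - 5*s (l(s) = -5*(1 + s) = -5 - 5*s)
B(x) = 2*x
y(C, v) = ⅓ (y(C, v) = 0/7 - 1/(-3) = 0*(⅐) - 1*(-⅓) = 0 + ⅓ = ⅓)
-114*(B(6) + y(-1, l(2))) = -114*(2*6 + ⅓) = -114*(12 + ⅓) = -114*37/3 = -1406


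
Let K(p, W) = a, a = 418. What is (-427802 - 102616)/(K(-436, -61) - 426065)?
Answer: 530418/425647 ≈ 1.2461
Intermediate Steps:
K(p, W) = 418
(-427802 - 102616)/(K(-436, -61) - 426065) = (-427802 - 102616)/(418 - 426065) = -530418/(-425647) = -530418*(-1/425647) = 530418/425647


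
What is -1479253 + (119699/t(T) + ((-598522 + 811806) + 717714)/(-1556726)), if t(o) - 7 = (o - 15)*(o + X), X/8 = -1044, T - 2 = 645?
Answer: -5606785245843385651/3790279881739 ≈ -1.4793e+6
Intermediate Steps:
T = 647 (T = 2 + 645 = 647)
X = -8352 (X = 8*(-1044) = -8352)
t(o) = 7 + (-8352 + o)*(-15 + o) (t(o) = 7 + (o - 15)*(o - 8352) = 7 + (-15 + o)*(-8352 + o) = 7 + (-8352 + o)*(-15 + o))
-1479253 + (119699/t(T) + ((-598522 + 811806) + 717714)/(-1556726)) = -1479253 + (119699/(125287 + 647² - 8367*647) + ((-598522 + 811806) + 717714)/(-1556726)) = -1479253 + (119699/(125287 + 418609 - 5413449) + (213284 + 717714)*(-1/1556726)) = -1479253 + (119699/(-4869553) + 930998*(-1/1556726)) = -1479253 + (119699*(-1/4869553) - 465499/778363) = -1479253 + (-119699/4869553 - 465499/778363) = -1479253 - 2359941324684/3790279881739 = -5606785245843385651/3790279881739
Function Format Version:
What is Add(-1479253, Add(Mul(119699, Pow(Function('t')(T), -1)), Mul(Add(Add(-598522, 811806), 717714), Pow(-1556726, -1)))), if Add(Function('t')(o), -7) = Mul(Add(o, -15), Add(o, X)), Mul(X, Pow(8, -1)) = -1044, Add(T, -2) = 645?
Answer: Rational(-5606785245843385651, 3790279881739) ≈ -1.4793e+6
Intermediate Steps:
T = 647 (T = Add(2, 645) = 647)
X = -8352 (X = Mul(8, -1044) = -8352)
Function('t')(o) = Add(7, Mul(Add(-8352, o), Add(-15, o))) (Function('t')(o) = Add(7, Mul(Add(o, -15), Add(o, -8352))) = Add(7, Mul(Add(-15, o), Add(-8352, o))) = Add(7, Mul(Add(-8352, o), Add(-15, o))))
Add(-1479253, Add(Mul(119699, Pow(Function('t')(T), -1)), Mul(Add(Add(-598522, 811806), 717714), Pow(-1556726, -1)))) = Add(-1479253, Add(Mul(119699, Pow(Add(125287, Pow(647, 2), Mul(-8367, 647)), -1)), Mul(Add(Add(-598522, 811806), 717714), Pow(-1556726, -1)))) = Add(-1479253, Add(Mul(119699, Pow(Add(125287, 418609, -5413449), -1)), Mul(Add(213284, 717714), Rational(-1, 1556726)))) = Add(-1479253, Add(Mul(119699, Pow(-4869553, -1)), Mul(930998, Rational(-1, 1556726)))) = Add(-1479253, Add(Mul(119699, Rational(-1, 4869553)), Rational(-465499, 778363))) = Add(-1479253, Add(Rational(-119699, 4869553), Rational(-465499, 778363))) = Add(-1479253, Rational(-2359941324684, 3790279881739)) = Rational(-5606785245843385651, 3790279881739)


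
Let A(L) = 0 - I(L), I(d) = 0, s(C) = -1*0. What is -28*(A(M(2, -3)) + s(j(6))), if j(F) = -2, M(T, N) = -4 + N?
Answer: 0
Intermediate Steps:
s(C) = 0
A(L) = 0 (A(L) = 0 - 1*0 = 0 + 0 = 0)
-28*(A(M(2, -3)) + s(j(6))) = -28*(0 + 0) = -28*0 = 0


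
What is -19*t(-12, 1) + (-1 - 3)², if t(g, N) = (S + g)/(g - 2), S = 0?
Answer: -2/7 ≈ -0.28571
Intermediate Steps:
t(g, N) = g/(-2 + g) (t(g, N) = (0 + g)/(g - 2) = g/(-2 + g))
-19*t(-12, 1) + (-1 - 3)² = -(-228)/(-2 - 12) + (-1 - 3)² = -(-228)/(-14) + (-4)² = -(-228)*(-1)/14 + 16 = -19*6/7 + 16 = -114/7 + 16 = -2/7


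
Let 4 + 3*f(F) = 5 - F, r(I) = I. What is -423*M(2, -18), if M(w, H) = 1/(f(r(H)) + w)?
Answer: -1269/25 ≈ -50.760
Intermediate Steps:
f(F) = ⅓ - F/3 (f(F) = -4/3 + (5 - F)/3 = -4/3 + (5/3 - F/3) = ⅓ - F/3)
M(w, H) = 1/(⅓ + w - H/3) (M(w, H) = 1/((⅓ - H/3) + w) = 1/(⅓ + w - H/3))
-423*M(2, -18) = -1269/(1 - 1*(-18) + 3*2) = -1269/(1 + 18 + 6) = -1269/25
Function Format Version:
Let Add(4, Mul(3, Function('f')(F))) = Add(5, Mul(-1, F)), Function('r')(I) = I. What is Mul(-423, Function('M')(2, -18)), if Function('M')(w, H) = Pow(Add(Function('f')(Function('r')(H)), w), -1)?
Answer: Rational(-1269, 25) ≈ -50.760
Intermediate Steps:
Function('f')(F) = Add(Rational(1, 3), Mul(Rational(-1, 3), F)) (Function('f')(F) = Add(Rational(-4, 3), Mul(Rational(1, 3), Add(5, Mul(-1, F)))) = Add(Rational(-4, 3), Add(Rational(5, 3), Mul(Rational(-1, 3), F))) = Add(Rational(1, 3), Mul(Rational(-1, 3), F)))
Function('M')(w, H) = Pow(Add(Rational(1, 3), w, Mul(Rational(-1, 3), H)), -1) (Function('M')(w, H) = Pow(Add(Add(Rational(1, 3), Mul(Rational(-1, 3), H)), w), -1) = Pow(Add(Rational(1, 3), w, Mul(Rational(-1, 3), H)), -1))
Mul(-423, Function('M')(2, -18)) = Mul(-423, Mul(3, Pow(Add(1, Mul(-1, -18), Mul(3, 2)), -1))) = Mul(-423, Mul(3, Pow(Add(1, 18, 6), -1))) = Mul(-423, Mul(3, Pow(25, -1))) = Mul(-423, Mul(3, Rational(1, 25))) = Mul(-423, Rational(3, 25)) = Rational(-1269, 25)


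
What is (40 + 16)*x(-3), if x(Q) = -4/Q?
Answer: 224/3 ≈ 74.667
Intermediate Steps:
(40 + 16)*x(-3) = (40 + 16)*(-4/(-3)) = 56*(-4*(-⅓)) = 56*(4/3) = 224/3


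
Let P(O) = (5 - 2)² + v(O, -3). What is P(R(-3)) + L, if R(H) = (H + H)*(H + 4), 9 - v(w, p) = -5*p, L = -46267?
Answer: -46264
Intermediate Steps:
v(w, p) = 9 + 5*p (v(w, p) = 9 - (-5)*p = 9 + 5*p)
R(H) = 2*H*(4 + H) (R(H) = (2*H)*(4 + H) = 2*H*(4 + H))
P(O) = 3 (P(O) = (5 - 2)² + (9 + 5*(-3)) = 3² + (9 - 15) = 9 - 6 = 3)
P(R(-3)) + L = 3 - 46267 = -46264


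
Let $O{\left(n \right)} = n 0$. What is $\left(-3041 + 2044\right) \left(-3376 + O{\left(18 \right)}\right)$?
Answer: $3365872$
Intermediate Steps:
$O{\left(n \right)} = 0$
$\left(-3041 + 2044\right) \left(-3376 + O{\left(18 \right)}\right) = \left(-3041 + 2044\right) \left(-3376 + 0\right) = \left(-997\right) \left(-3376\right) = 3365872$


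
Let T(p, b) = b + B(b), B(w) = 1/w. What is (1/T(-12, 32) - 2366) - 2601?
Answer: -5091143/1025 ≈ -4967.0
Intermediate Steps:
B(w) = 1/w
T(p, b) = b + 1/b
(1/T(-12, 32) - 2366) - 2601 = (1/(32 + 1/32) - 2366) - 2601 = (1/(1025/32) - 2366) - 2601 = (32/1025 - 2366) - 2601 = -2425118/1025 - 2601 = -5091143/1025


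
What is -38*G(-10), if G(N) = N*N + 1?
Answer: -3838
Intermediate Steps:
G(N) = 1 + N**2 (G(N) = N**2 + 1 = 1 + N**2)
-38*G(-10) = -38*(1 + (-10)**2) = -38*(1 + 100) = -38*101 = -3838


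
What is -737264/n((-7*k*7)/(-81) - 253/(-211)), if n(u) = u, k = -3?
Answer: 1050048252/877 ≈ 1.1973e+6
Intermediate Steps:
-737264/n((-7*k*7)/(-81) - 253/(-211)) = -737264/((-7*(-3)*7)/(-81) - 253/(-211)) = -737264/((21*7)*(-1/81) - 253*(-1/211)) = -737264/(147*(-1/81) + 253/211) = -737264/(-49/27 + 253/211) = -737264/(-3508/5697) = -737264*(-5697/3508) = 1050048252/877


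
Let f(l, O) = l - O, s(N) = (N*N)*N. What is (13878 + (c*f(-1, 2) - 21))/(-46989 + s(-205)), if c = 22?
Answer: -13791/8662114 ≈ -0.0015921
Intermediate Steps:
s(N) = N**3 (s(N) = N**2*N = N**3)
(13878 + (c*f(-1, 2) - 21))/(-46989 + s(-205)) = (13878 + (22*(-1 - 1*2) - 21))/(-46989 + (-205)**3) = (13878 + (22*(-1 - 2) - 21))/(-46989 - 8615125) = (13878 + (22*(-3) - 21))/(-8662114) = (13878 + (-66 - 21))*(-1/8662114) = (13878 - 87)*(-1/8662114) = 13791*(-1/8662114) = -13791/8662114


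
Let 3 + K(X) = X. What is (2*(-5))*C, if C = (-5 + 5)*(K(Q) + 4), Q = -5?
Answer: 0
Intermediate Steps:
K(X) = -3 + X
C = 0 (C = (-5 + 5)*((-3 - 5) + 4) = 0*(-8 + 4) = 0*(-4) = 0)
(2*(-5))*C = (2*(-5))*0 = -10*0 = 0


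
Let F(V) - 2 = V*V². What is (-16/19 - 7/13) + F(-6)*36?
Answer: -1903229/247 ≈ -7705.4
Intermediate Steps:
F(V) = 2 + V³ (F(V) = 2 + V*V² = 2 + V³)
(-16/19 - 7/13) + F(-6)*36 = (-16/19 - 7/13) + (2 + (-6)³)*36 = (-16*1/19 - 7*1/13) + (2 - 216)*36 = (-16/19 - 7/13) - 214*36 = -341/247 - 7704 = -1903229/247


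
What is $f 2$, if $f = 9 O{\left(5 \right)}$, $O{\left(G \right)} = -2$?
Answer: $-36$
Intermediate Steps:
$f = -18$ ($f = 9 \left(-2\right) = -18$)
$f 2 = \left(-18\right) 2 = -36$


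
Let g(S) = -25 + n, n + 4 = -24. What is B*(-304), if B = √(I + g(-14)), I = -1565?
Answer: -304*I*√1618 ≈ -12228.0*I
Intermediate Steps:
n = -28 (n = -4 - 24 = -28)
g(S) = -53 (g(S) = -25 - 28 = -53)
B = I*√1618 (B = √(-1565 - 53) = √(-1618) = I*√1618 ≈ 40.224*I)
B*(-304) = (I*√1618)*(-304) = -304*I*√1618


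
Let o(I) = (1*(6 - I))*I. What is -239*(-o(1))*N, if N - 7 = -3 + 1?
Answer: 5975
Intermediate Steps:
N = 5 (N = 7 + (-3 + 1) = 7 - 2 = 5)
o(I) = I*(6 - I) (o(I) = (6 - I)*I = I*(6 - I))
-239*(-o(1))*N = -239*(-(6 - 1*1))*5 = -239*(-(6 - 1))*5 = -239*(-5)*5 = -239*(-1*5)*5 = -(-1195)*5 = -239*(-25) = 5975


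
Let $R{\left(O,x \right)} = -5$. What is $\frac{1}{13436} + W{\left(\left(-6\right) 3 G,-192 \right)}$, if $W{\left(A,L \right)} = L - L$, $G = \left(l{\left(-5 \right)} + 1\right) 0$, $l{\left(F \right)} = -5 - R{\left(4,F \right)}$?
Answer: $\frac{1}{13436} \approx 7.4427 \cdot 10^{-5}$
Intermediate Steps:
$l{\left(F \right)} = 0$ ($l{\left(F \right)} = -5 - -5 = -5 + 5 = 0$)
$G = 0$ ($G = \left(0 + 1\right) 0 = 1 \cdot 0 = 0$)
$W{\left(A,L \right)} = 0$
$\frac{1}{13436} + W{\left(\left(-6\right) 3 G,-192 \right)} = \frac{1}{13436} + 0 = \frac{1}{13436}$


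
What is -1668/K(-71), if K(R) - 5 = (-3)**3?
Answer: 834/11 ≈ 75.818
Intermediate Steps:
K(R) = -22 (K(R) = 5 + (-3)**3 = 5 - 27 = -22)
-1668/K(-71) = -1668/(-22) = -1668*(-1/22) = 834/11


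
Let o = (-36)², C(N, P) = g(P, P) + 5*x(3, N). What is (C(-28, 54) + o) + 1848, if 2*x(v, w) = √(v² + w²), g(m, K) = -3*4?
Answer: 3132 + 5*√793/2 ≈ 3202.4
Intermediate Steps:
g(m, K) = -12
x(v, w) = √(v² + w²)/2
C(N, P) = -12 + 5*√(9 + N²)/2 (C(N, P) = -12 + 5*(√(3² + N²)/2) = -12 + 5*(√(9 + N²)/2) = -12 + 5*√(9 + N²)/2)
o = 1296
(C(-28, 54) + o) + 1848 = ((-12 + 5*√(9 + (-28)²)/2) + 1296) + 1848 = ((-12 + 5*√(9 + 784)/2) + 1296) + 1848 = ((-12 + 5*√793/2) + 1296) + 1848 = (1284 + 5*√793/2) + 1848 = 3132 + 5*√793/2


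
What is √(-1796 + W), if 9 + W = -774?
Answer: I*√2579 ≈ 50.784*I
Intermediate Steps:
W = -783 (W = -9 - 774 = -783)
√(-1796 + W) = √(-1796 - 783) = √(-2579) = I*√2579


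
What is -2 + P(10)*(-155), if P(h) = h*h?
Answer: -15502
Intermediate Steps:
P(h) = h²
-2 + P(10)*(-155) = -2 + 10²*(-155) = -2 + 100*(-155) = -2 - 15500 = -15502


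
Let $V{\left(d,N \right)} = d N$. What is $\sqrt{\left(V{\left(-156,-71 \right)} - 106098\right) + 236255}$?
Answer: $\sqrt{141233} \approx 375.81$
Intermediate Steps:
$V{\left(d,N \right)} = N d$
$\sqrt{\left(V{\left(-156,-71 \right)} - 106098\right) + 236255} = \sqrt{\left(\left(-71\right) \left(-156\right) - 106098\right) + 236255} = \sqrt{\left(11076 - 106098\right) + 236255} = \sqrt{-95022 + 236255} = \sqrt{141233}$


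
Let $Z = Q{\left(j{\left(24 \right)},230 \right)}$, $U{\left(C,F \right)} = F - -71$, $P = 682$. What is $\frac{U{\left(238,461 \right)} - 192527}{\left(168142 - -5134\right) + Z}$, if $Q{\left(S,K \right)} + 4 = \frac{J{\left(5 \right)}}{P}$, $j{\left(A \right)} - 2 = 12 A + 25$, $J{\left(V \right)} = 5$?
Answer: $- \frac{130940590}{118171509} \approx -1.1081$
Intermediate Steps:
$U{\left(C,F \right)} = 71 + F$ ($U{\left(C,F \right)} = F + 71 = 71 + F$)
$j{\left(A \right)} = 27 + 12 A$ ($j{\left(A \right)} = 2 + \left(12 A + 25\right) = 2 + \left(25 + 12 A\right) = 27 + 12 A$)
$Q{\left(S,K \right)} = - \frac{2723}{682}$ ($Q{\left(S,K \right)} = -4 + \frac{5}{682} = - \frac{2723}{682}$)
$Z = - \frac{2723}{682} \approx -3.9927$
$\frac{U{\left(238,461 \right)} - 192527}{\left(168142 - -5134\right) + Z} = \frac{\left(71 + 461\right) - 192527}{\left(168142 - -5134\right) - \frac{2723}{682}} = \frac{532 - 192527}{\left(168142 + 5134\right) - \frac{2723}{682}} = - \frac{191995}{173276 - \frac{2723}{682}} = - \frac{191995}{\frac{118171509}{682}} = \left(-191995\right) \frac{682}{118171509} = - \frac{130940590}{118171509}$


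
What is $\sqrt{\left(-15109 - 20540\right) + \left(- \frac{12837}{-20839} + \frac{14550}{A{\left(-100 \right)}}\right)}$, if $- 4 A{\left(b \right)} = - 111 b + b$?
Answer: $\frac{9 i \sqrt{578227056762355}}{1146145} \approx 188.82 i$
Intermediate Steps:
$A{\left(b \right)} = \frac{55 b}{2}$ ($A{\left(b \right)} = - \frac{- 111 b + b}{4} = - \frac{\left(-110\right) b}{4} = \frac{55 b}{2}$)
$\sqrt{\left(-15109 - 20540\right) + \left(- \frac{12837}{-20839} + \frac{14550}{A{\left(-100 \right)}}\right)} = \sqrt{\left(-15109 - 20540\right) + \left(- \frac{12837}{-20839} + \frac{14550}{\frac{55}{2} \left(-100\right)}\right)} = \sqrt{-35649 + \left(\left(-12837\right) \left(- \frac{1}{20839}\right) + \frac{14550}{-2750}\right)} = \sqrt{-35649 + \left(\frac{12837}{20839} + 14550 \left(- \frac{1}{2750}\right)\right)} = \sqrt{-35649 + \left(\frac{12837}{20839} - \frac{291}{55}\right)} = \sqrt{-35649 - \frac{5358114}{1146145}} = \sqrt{- \frac{40864281219}{1146145}} = \frac{9 i \sqrt{578227056762355}}{1146145}$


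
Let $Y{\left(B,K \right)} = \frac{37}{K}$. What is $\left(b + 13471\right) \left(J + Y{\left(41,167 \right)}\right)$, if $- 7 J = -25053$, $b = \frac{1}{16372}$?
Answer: $\frac{65913842813245}{1367062} \approx 4.8216 \cdot 10^{7}$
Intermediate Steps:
$b = \frac{1}{16372} \approx 6.108 \cdot 10^{-5}$
$J = 3579$ ($J = \left(- \frac{1}{7}\right) \left(-25053\right) = 3579$)
$\left(b + 13471\right) \left(J + Y{\left(41,167 \right)}\right) = \left(\frac{1}{16372} + 13471\right) \left(3579 + \frac{37}{167}\right) = \frac{220547213 \left(3579 + 37 \cdot \frac{1}{167}\right)}{16372} = \frac{220547213 \left(3579 + \frac{37}{167}\right)}{16372} = \frac{220547213}{16372} \cdot \frac{597730}{167} = \frac{65913842813245}{1367062}$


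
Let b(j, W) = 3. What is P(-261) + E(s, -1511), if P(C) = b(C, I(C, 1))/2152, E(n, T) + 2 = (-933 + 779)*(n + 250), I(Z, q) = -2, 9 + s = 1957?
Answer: -728439085/2152 ≈ -3.3849e+5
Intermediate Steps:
s = 1948 (s = -9 + 1957 = 1948)
E(n, T) = -38502 - 154*n (E(n, T) = -2 + (-933 + 779)*(n + 250) = -2 - 154*(250 + n) = -2 + (-38500 - 154*n) = -38502 - 154*n)
P(C) = 3/2152
P(-261) + E(s, -1511) = 3/2152 + (-38502 - 154*1948) = 3/2152 + (-38502 - 299992) = 3/2152 - 338494 = -728439085/2152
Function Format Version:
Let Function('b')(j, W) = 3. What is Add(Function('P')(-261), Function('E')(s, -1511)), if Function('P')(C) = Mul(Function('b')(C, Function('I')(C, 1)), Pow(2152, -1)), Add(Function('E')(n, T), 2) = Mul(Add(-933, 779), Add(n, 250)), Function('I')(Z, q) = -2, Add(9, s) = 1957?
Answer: Rational(-728439085, 2152) ≈ -3.3849e+5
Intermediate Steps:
s = 1948 (s = Add(-9, 1957) = 1948)
Function('E')(n, T) = Add(-38502, Mul(-154, n)) (Function('E')(n, T) = Add(-2, Mul(Add(-933, 779), Add(n, 250))) = Add(-2, Mul(-154, Add(250, n))) = Add(-2, Add(-38500, Mul(-154, n))) = Add(-38502, Mul(-154, n)))
Function('P')(C) = Rational(3, 2152) (Function('P')(C) = Mul(3, Pow(2152, -1)) = Mul(3, Rational(1, 2152)) = Rational(3, 2152))
Add(Function('P')(-261), Function('E')(s, -1511)) = Add(Rational(3, 2152), Add(-38502, Mul(-154, 1948))) = Add(Rational(3, 2152), Add(-38502, -299992)) = Add(Rational(3, 2152), -338494) = Rational(-728439085, 2152)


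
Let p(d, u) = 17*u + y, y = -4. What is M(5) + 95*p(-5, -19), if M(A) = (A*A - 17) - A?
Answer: -31062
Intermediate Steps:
p(d, u) = -4 + 17*u (p(d, u) = 17*u - 4 = -4 + 17*u)
M(A) = -17 + A² - A (M(A) = (A² - 17) - A = (-17 + A²) - A = -17 + A² - A)
M(5) + 95*p(-5, -19) = (-17 + 5² - 1*5) + 95*(-4 + 17*(-19)) = (-17 + 25 - 5) + 95*(-4 - 323) = 3 + 95*(-327) = 3 - 31065 = -31062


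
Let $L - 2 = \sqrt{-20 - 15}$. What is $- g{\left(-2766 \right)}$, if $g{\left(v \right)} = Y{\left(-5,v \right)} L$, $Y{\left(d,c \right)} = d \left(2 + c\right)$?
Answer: $-27640 - 13820 i \sqrt{35} \approx -27640.0 - 81760.0 i$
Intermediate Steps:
$L = 2 + i \sqrt{35}$ ($L = 2 + \sqrt{-20 - 15} = 2 + \sqrt{-35} = 2 + i \sqrt{35} \approx 2.0 + 5.9161 i$)
$g{\left(v \right)} = \left(-10 - 5 v\right) \left(2 + i \sqrt{35}\right)$ ($g{\left(v \right)} = - 5 \left(2 + v\right) \left(2 + i \sqrt{35}\right) = \left(-10 - 5 v\right) \left(2 + i \sqrt{35}\right)$)
$- g{\left(-2766 \right)} = - 5 \left(-2 - -2766\right) \left(2 + i \sqrt{35}\right) = - 5 \left(-2 + 2766\right) \left(2 + i \sqrt{35}\right) = - 5 \cdot 2764 \left(2 + i \sqrt{35}\right) = - (27640 + 13820 i \sqrt{35}) = -27640 - 13820 i \sqrt{35}$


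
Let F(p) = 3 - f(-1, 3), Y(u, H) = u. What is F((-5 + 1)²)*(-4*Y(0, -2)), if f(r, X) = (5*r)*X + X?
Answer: 0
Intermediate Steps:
f(r, X) = X + 5*X*r (f(r, X) = 5*X*r + X = X + 5*X*r)
F(p) = 15 (F(p) = 3 - 3*(1 + 5*(-1)) = 3 - 3*(1 - 5) = 3 - 3*(-4) = 3 - 1*(-12) = 3 + 12 = 15)
F((-5 + 1)²)*(-4*Y(0, -2)) = 15*(-4*0) = 15*0 = 0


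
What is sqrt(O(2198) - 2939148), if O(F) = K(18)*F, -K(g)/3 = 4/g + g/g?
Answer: I*sqrt(26524866)/3 ≈ 1716.7*I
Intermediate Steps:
K(g) = -3 - 12/g (K(g) = -3*(4/g + g/g) = -3*(4/g + 1) = -3*(1 + 4/g) = -3 - 12/g)
O(F) = -11*F/3 (O(F) = (-3 - 12/18)*F = (-3 - 12*1/18)*F = (-3 - 2/3)*F = -11*F/3)
sqrt(O(2198) - 2939148) = sqrt(-11/3*2198 - 2939148) = sqrt(-24178/3 - 2939148) = sqrt(-8841622/3) = I*sqrt(26524866)/3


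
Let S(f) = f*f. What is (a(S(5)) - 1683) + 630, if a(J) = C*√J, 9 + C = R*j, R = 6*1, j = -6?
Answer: -1278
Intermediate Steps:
S(f) = f²
R = 6
C = -45 (C = -9 + 6*(-6) = -9 - 36 = -45)
a(J) = -45*√J
(a(S(5)) - 1683) + 630 = (-45*√(5²) - 1683) + 630 = (-45*√25 - 1683) + 630 = (-45*5 - 1683) + 630 = (-225 - 1683) + 630 = -1908 + 630 = -1278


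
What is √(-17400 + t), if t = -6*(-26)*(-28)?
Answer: 2*I*√5442 ≈ 147.54*I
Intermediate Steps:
t = -4368 (t = 156*(-28) = -4368)
√(-17400 + t) = √(-17400 - 4368) = √(-21768) = 2*I*√5442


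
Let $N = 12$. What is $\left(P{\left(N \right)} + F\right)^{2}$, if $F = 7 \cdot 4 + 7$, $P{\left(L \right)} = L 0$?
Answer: $1225$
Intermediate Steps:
$P{\left(L \right)} = 0$
$F = 35$ ($F = 28 + 7 = 35$)
$\left(P{\left(N \right)} + F\right)^{2} = \left(0 + 35\right)^{2} = 35^{2} = 1225$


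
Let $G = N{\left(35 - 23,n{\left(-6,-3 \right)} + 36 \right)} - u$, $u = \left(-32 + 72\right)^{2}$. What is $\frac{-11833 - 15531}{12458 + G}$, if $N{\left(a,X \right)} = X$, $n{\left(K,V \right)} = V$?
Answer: $- \frac{27364}{10891} \approx -2.5125$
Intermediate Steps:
$u = 1600$ ($u = 40^{2} = 1600$)
$G = -1567$ ($G = \left(-3 + 36\right) - 1600 = 33 - 1600 = -1567$)
$\frac{-11833 - 15531}{12458 + G} = \frac{-11833 - 15531}{12458 - 1567} = - \frac{27364}{10891}$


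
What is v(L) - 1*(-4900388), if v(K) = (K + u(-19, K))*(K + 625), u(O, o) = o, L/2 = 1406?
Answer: 24230076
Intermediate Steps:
L = 2812 (L = 2*1406 = 2812)
v(K) = 2*K*(625 + K) (v(K) = (K + K)*(K + 625) = (2*K)*(625 + K) = 2*K*(625 + K))
v(L) - 1*(-4900388) = 2*2812*(625 + 2812) - 1*(-4900388) = 2*2812*3437 + 4900388 = 19329688 + 4900388 = 24230076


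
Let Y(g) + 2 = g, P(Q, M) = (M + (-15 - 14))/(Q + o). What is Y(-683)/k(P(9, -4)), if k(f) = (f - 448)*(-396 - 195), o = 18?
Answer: -2055/796471 ≈ -0.0025801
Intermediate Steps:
P(Q, M) = (-29 + M)/(18 + Q) (P(Q, M) = (M + (-15 - 14))/(Q + 18) = (M - 29)/(18 + Q) = (-29 + M)/(18 + Q))
Y(g) = -2 + g
k(f) = 264768 - 591*f (k(f) = (-448 + f)*(-591) = 264768 - 591*f)
Y(-683)/k(P(9, -4)) = (-2 - 683)/(264768 - 591*(-29 - 4)/(18 + 9)) = -685/(264768 - 591*(-33)/27) = -685/(264768 - 197*(-33)/9) = -685/(264768 - 591*(-11/9)) = -685/(264768 + 2167/3) = -685/796471/3 = -685*3/796471 = -2055/796471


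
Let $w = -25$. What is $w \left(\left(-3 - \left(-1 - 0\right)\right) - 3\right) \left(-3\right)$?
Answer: $-375$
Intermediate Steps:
$w \left(\left(-3 - \left(-1 - 0\right)\right) - 3\right) \left(-3\right) = - 25 \left(\left(-3 - \left(-1 - 0\right)\right) - 3\right) \left(-3\right) = - 25 \left(\left(-3 - \left(-1 + 0\right)\right) - 3\right) \left(-3\right) = - 25 \left(\left(-3 - -1\right) - 3\right) \left(-3\right) = - 25 \left(\left(-3 + 1\right) - 3\right) \left(-3\right) = - 25 \left(-2 - 3\right) \left(-3\right) = - 25 \left(\left(-5\right) \left(-3\right)\right) = \left(-25\right) 15 = -375$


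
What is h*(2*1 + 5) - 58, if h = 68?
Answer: 418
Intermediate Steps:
h*(2*1 + 5) - 58 = 68*(2*1 + 5) - 58 = 68*(2 + 5) - 58 = 68*7 - 58 = 476 - 58 = 418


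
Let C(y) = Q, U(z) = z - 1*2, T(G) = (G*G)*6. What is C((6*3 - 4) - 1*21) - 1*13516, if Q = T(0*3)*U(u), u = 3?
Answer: -13516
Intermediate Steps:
T(G) = 6*G**2 (T(G) = G**2*6 = 6*G**2)
U(z) = -2 + z (U(z) = z - 2 = -2 + z)
Q = 0 (Q = (6*(0*3)**2)*(-2 + 3) = (6*0**2)*1 = (6*0)*1 = 0*1 = 0)
C(y) = 0
C((6*3 - 4) - 1*21) - 1*13516 = 0 - 1*13516 = 0 - 13516 = -13516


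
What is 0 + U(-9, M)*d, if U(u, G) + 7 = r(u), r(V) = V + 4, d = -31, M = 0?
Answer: 372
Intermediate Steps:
r(V) = 4 + V
U(u, G) = -3 + u (U(u, G) = -7 + (4 + u) = -3 + u)
0 + U(-9, M)*d = 0 + (-3 - 9)*(-31) = 0 - 12*(-31) = 0 + 372 = 372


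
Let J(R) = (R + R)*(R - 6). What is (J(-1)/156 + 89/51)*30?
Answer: 12165/221 ≈ 55.045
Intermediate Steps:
J(R) = 2*R*(-6 + R) (J(R) = (2*R)*(-6 + R) = 2*R*(-6 + R))
(J(-1)/156 + 89/51)*30 = ((2*(-1)*(-6 - 1))/156 + 89/51)*30 = ((2*(-1)*(-7))*(1/156) + 89*(1/51))*30 = (14*(1/156) + 89/51)*30 = (7/78 + 89/51)*30 = (811/442)*30 = 12165/221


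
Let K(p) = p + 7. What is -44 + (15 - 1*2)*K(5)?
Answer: 112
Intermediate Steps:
K(p) = 7 + p
-44 + (15 - 1*2)*K(5) = -44 + (15 - 1*2)*(7 + 5) = -44 + (15 - 2)*12 = -44 + 13*12 = -44 + 156 = 112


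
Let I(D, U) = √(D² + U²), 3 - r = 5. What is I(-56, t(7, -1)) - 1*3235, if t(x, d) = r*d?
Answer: -3235 + 2*√785 ≈ -3179.0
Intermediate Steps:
r = -2 (r = 3 - 1*5 = 3 - 5 = -2)
t(x, d) = -2*d
I(-56, t(7, -1)) - 1*3235 = √((-56)² + (-2*(-1))²) - 1*3235 = √(3136 + 2²) - 3235 = √(3136 + 4) - 3235 = √3140 - 3235 = 2*√785 - 3235 = -3235 + 2*√785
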